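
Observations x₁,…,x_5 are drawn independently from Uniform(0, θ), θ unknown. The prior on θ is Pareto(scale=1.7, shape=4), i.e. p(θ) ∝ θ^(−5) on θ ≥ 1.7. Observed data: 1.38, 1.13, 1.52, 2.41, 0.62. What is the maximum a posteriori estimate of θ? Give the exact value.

The Uniform(0, θ) likelihood is θ^(−n) for θ ≥ max(xᵢ), zero otherwise. Here max(xᵢ) = 2.41.
Posterior ∝ θ^(−5) · θ^(−5) = θ^(−10) on θ ≥ max(1.7, 2.41) = 2.41.
This density is strictly decreasing in θ, so the posterior mode lies at the lower boundary of the support.

θ̂_MAP = 2.41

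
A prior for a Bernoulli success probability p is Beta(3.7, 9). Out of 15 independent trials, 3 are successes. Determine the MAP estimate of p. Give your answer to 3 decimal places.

Prior: Beta(3.7, 9).
Data: 3 successes in 15 trials. The binomial likelihood contributes p^3(1−p)^12, so the posterior is Beta(3.7+3, 9+12) = Beta(6.7, 21).
For Beta(a, b) with a, b > 1 the mode is (a−1)/(a+b−2) = 5.7/25.7 ≈ 0.222.

p̂_MAP = 0.222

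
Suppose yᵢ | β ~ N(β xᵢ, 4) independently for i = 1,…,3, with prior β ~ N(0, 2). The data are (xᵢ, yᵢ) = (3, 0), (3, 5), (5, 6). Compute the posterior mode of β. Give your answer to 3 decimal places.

β̂_MAP = 1.000

log p(β | y) = −Σ(yᵢ − βxᵢ)²/(2·4) − β²/(2·2) + const.
Setting the derivative to zero: Σxᵢ(yᵢ − βxᵢ)/4 − β/2 = 0, so β = Σxᵢyᵢ / (Σxᵢ² + σ²/τ²).
Σxᵢyᵢ = 3·0 + 3·5 + 5·6 = 45; Σxᵢ² = 43; σ²/τ² = 2.
β̂_MAP = 45 / (43 + 2) = 45/45 ≈ 1.000.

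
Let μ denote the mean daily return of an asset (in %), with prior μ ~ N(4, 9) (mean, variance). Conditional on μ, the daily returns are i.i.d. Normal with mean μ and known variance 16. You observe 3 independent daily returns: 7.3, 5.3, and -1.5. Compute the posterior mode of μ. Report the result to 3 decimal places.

n = 3; x̄ = (7.3 + 5.3 + (-1.5))/3 = 11.1/3 = 3.7.
For a Normal prior and Normal likelihood with known variance, the posterior is Normal; its mode equals its mean, the precision-weighted average.
Prior precision 1/σ₀² = 1/9; data precision n/σ² = 3/16 = 0.1875.
μ̂ = ((1/9)·4 + 0.1875·3.7) / (1/9 + 0.1875) = (1639/1440)/(43/144) = 1639/430 ≈ 3.812.

μ̂_MAP = 3.812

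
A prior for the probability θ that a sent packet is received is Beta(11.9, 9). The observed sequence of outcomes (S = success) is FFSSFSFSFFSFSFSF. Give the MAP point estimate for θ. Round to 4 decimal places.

Prior: Beta(11.9, 9).
Data: 7 successes in 16 trials (from the sequence). The binomial likelihood contributes θ^7(1−θ)^9, so the posterior is Beta(11.9+7, 9+9) = Beta(18.9, 18).
For Beta(a, b) with a, b > 1 the mode is (a−1)/(a+b−2) = 17.9/34.9 ≈ 0.5129.

θ̂_MAP = 0.5129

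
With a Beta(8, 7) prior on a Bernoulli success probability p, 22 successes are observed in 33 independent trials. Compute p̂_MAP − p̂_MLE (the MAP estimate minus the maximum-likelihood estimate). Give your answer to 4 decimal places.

MAP − MLE = -0.0362

Posterior is Beta(30, 18); MAP = (30−1)/(48−2) = 29/46 ≈ 0.63043.
MLE ignores the prior: p̂_MLE = k/n = 22/33 ≈ 0.66667.
Difference = 29/46 − 22/33 = -5/138 ≈ -0.0362.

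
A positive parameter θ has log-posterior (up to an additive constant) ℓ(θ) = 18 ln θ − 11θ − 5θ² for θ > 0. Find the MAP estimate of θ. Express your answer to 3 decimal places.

θ̂_MAP = 0.900

ℓ'(θ) = 18/θ − 11 − 10θ. Setting this to zero and multiplying by θ: 10θ² + 11θ − 18 = 0.
θ = (−11 + √(11² + 4·10·18)) / (2·10) = (−11 + √841) / 20 = (−11 + 29)/20 = 9/10.
ℓ''(θ) = −18/θ² − 10 < 0, confirming a maximum.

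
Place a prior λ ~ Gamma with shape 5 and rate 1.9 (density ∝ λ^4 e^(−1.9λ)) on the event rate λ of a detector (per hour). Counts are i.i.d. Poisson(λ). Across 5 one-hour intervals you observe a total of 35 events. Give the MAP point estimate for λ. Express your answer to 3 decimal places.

λ̂_MAP = 5.652

Σxᵢ = 35, n = 5.
Posterior ∝ λ^4e^(−1.9λ) · λ^35e^(−5λ) = λ^39e^(−6.9λ), i.e. Gamma(shape=40, rate=6.9).
The mode of a Gamma(a, b) with a ≥ 1 (shape–rate) is (a−1)/b = 39/6.9 ≈ 5.652.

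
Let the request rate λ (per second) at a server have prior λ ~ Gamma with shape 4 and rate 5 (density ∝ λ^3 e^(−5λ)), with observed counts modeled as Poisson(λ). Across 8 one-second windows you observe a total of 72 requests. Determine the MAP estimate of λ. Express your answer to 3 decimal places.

λ̂_MAP = 5.769

Σxᵢ = 72, n = 8.
Posterior ∝ λ^3e^(−5λ) · λ^72e^(−8λ) = λ^75e^(−13λ), i.e. Gamma(shape=76, rate=13).
The mode of a Gamma(a, b) with a ≥ 1 (shape–rate) is (a−1)/b = 75/13 ≈ 5.769.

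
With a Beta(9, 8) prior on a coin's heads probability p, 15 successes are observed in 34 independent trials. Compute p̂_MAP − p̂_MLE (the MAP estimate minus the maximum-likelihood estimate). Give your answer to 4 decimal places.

MAP − MLE = 0.0282

Posterior is Beta(24, 27); MAP = (24−1)/(51−2) = 23/49 ≈ 0.46939.
MLE ignores the prior: p̂_MLE = k/n = 15/34 ≈ 0.44118.
Difference = 23/49 − 15/34 = 47/1666 ≈ 0.0282.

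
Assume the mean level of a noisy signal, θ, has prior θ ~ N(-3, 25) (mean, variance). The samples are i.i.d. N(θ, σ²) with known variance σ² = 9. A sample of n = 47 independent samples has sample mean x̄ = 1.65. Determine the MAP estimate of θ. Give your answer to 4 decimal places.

n = 47, x̄ = 1.65.
For a Normal prior and Normal likelihood with known variance, the posterior is Normal; its mode equals its mean, the precision-weighted average.
Prior precision 1/σ₀² = 1/25 = 0.04; data precision n/σ² = 47/9.
θ̂ = (0.04·(-3) + (47/9)·1.65) / (0.04 + 47/9) = (2549/300)/(1184/225) = 7647/4736 ≈ 1.6147.

θ̂_MAP = 1.6147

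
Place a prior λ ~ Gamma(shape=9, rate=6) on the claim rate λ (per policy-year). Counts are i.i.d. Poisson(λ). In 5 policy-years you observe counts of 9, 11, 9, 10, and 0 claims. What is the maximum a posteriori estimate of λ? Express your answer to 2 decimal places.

λ̂_MAP = 4.27

Σxᵢ = 9+11+9+10+0 = 39, with n = 5.
Posterior ∝ λ^8e^(−6λ) · λ^39e^(−5λ) = λ^47e^(−11λ), i.e. Gamma(shape=48, rate=11).
The mode of a Gamma(a, b) with a ≥ 1 (shape–rate) is (a−1)/b = 47/11 ≈ 4.27.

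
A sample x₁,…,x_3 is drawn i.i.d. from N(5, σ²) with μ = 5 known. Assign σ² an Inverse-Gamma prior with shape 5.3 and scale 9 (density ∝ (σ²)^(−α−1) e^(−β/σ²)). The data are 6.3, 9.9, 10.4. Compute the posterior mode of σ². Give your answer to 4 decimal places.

Sum of squared deviations about the known mean: SS = (6.3−5)² + (9.9−5)² + (10.4−5)² = 54.86.
The Normal likelihood contributes (σ²)^(−n/2) exp(−SS/(2σ²)), so the posterior is Inverse-Gamma(α + n/2, β + SS/2) = Inverse-Gamma(6.8, 36.43).
The mode of Inverse-Gamma(a, b) is b/(a+1) = 36.43/7.8 ≈ 4.6705.

σ̂²_MAP = 4.6705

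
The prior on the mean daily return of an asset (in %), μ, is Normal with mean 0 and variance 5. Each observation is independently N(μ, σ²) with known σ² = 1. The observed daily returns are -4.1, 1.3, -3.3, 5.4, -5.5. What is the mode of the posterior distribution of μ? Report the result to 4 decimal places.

μ̂_MAP = -1.1923

n = 5; x̄ = ((-4.1) + 1.3 + (-3.3) + 5.4 + (-5.5))/5 = -6.2/5 = -1.24.
For a Normal prior and Normal likelihood with known variance, the posterior is Normal; its mode equals its mean, the precision-weighted average.
Prior precision 1/σ₀² = 1/5 = 0.2; data precision n/σ² = 5/1 = 5.
μ̂ = (0.2·0 + 5·(-1.24)) / (0.2 + 5) = (-6.2)/5.2 = -31/26 ≈ -1.1923.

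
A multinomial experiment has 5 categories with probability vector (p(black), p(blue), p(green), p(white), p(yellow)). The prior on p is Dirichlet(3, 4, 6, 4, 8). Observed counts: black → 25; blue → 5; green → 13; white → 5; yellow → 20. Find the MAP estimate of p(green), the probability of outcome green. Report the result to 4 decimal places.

The posterior is Dirichlet(αᵢ + nᵢ) = Dirichlet(28, 9, 19, 9, 28).
For a Dirichlet(a₁,…,a_K) with all aᵢ > 1, the mode has j-th component (aⱼ − 1)/(Σaᵢ − K).
Here Σaᵢ = 93 and K = 5, so p(green) = (19 − 1)/(93 − 5) = 18/88 ≈ 0.2045.

MAP estimate of p(green) = 0.2045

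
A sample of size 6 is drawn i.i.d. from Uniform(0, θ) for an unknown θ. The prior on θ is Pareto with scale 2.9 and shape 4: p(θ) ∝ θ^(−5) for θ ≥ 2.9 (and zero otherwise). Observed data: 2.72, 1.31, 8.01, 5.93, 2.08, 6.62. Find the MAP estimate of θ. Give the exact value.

θ̂_MAP = 8.01

The Uniform(0, θ) likelihood is θ^(−n) for θ ≥ max(xᵢ), zero otherwise. Here max(xᵢ) = 8.01.
Posterior ∝ θ^(−5) · θ^(−6) = θ^(−11) on θ ≥ max(2.9, 8.01) = 8.01.
This density is strictly decreasing in θ, so the posterior mode lies at the lower boundary of the support.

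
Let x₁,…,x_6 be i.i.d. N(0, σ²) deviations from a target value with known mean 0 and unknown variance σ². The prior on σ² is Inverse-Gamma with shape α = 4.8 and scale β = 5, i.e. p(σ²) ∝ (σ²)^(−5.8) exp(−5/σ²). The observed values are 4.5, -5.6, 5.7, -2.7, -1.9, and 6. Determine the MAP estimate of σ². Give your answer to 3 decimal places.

Sum of squared deviations about the known mean: SS = (4.5−0)² + (-5.6−0)² + (5.7−0)² + (-2.7−0)² + (-1.9−0)² + (6−0)² = 131.
The Normal likelihood contributes (σ²)^(−n/2) exp(−SS/(2σ²)), so the posterior is Inverse-Gamma(α + n/2, β + SS/2) = Inverse-Gamma(7.8, 70.5).
The mode of Inverse-Gamma(a, b) is b/(a+1) = 70.5/8.8 ≈ 8.011.

σ̂²_MAP = 8.011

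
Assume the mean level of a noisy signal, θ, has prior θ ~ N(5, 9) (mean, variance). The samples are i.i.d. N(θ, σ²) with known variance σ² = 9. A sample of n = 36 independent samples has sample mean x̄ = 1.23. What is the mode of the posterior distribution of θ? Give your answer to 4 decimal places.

n = 36, x̄ = 1.23.
For a Normal prior and Normal likelihood with known variance, the posterior is Normal; its mode equals its mean, the precision-weighted average.
Prior precision 1/σ₀² = 1/9; data precision n/σ² = 36/9 = 4.
θ̂ = ((1/9)·5 + 4·1.23) / (1/9 + 4) = (1232/225)/(37/9) = 1232/925 ≈ 1.3319.

θ̂_MAP = 1.3319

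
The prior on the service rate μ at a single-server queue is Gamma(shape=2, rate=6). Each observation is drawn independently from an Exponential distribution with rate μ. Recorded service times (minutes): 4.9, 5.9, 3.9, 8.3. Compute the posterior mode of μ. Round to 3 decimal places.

μ̂_MAP = 0.172

The Exponential(rate=μ) likelihood is ∝ μ^n e^(−μΣtᵢ). Here n = 4 and Σtᵢ = 4.9 + 5.9 + 3.9 + 8.3 = 23.
Posterior ∝ μe^(−6μ) · μ^4e^(−23μ) = μ^5e^(−29μ), i.e. Gamma(6, 29).
Mode = (a−1)/b = 5/29 ≈ 0.172.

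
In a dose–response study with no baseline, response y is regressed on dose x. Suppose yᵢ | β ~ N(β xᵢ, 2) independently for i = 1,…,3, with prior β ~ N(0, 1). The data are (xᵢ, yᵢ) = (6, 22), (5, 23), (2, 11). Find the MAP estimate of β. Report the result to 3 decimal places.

β̂_MAP = 4.015

log p(β | y) = −Σ(yᵢ − βxᵢ)²/(2·2) − β²/(2·1) + const.
Setting the derivative to zero: Σxᵢ(yᵢ − βxᵢ)/2 − β/1 = 0, so β = Σxᵢyᵢ / (Σxᵢ² + σ²/τ²).
Σxᵢyᵢ = 6·22 + 5·23 + 2·11 = 269; Σxᵢ² = 65; σ²/τ² = 2.
β̂_MAP = 269 / (65 + 2) = 269/67 ≈ 4.015.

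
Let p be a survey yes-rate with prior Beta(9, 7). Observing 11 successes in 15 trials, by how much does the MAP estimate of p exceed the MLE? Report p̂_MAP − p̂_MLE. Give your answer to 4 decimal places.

MAP − MLE = -0.0782

Posterior is Beta(20, 11); MAP = (20−1)/(31−2) = 19/29 ≈ 0.65517.
MLE ignores the prior: p̂_MLE = k/n = 11/15 ≈ 0.73333.
Difference = 19/29 − 11/15 = -34/435 ≈ -0.0782.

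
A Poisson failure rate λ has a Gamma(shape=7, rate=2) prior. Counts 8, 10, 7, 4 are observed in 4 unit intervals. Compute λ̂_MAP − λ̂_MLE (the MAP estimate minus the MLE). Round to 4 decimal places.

Σxᵢ = 29. Posterior is Gamma(36, 6); MAP = (36−1)/6 = 35/6 ≈ 5.83333.
MLE = x̄ = 29/4 ≈ 7.25000.
Difference = 35/6 − 29/4 = -17/12 ≈ -1.4167.

MAP − MLE = -1.4167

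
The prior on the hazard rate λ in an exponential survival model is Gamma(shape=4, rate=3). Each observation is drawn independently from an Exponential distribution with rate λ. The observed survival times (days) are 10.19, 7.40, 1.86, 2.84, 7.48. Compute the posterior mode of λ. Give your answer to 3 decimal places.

λ̂_MAP = 0.244

The Exponential(rate=λ) likelihood is ∝ λ^n e^(−λΣtᵢ). Here n = 5 and Σtᵢ = 10.19 + 7.40 + 1.86 + 2.84 + 7.48 = 29.77.
Posterior ∝ λ^3e^(−3λ) · λ^5e^(−29.77λ) = λ^8e^(−32.77λ), i.e. Gamma(9, 32.77).
Mode = (a−1)/b = 8/32.77 ≈ 0.244.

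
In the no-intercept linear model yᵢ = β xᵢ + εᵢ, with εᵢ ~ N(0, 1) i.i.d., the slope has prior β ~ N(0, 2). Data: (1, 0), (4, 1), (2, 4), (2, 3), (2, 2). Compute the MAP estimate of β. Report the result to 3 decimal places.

β̂_MAP = 0.746

log p(β | y) = −Σ(yᵢ − βxᵢ)²/(2·1) − β²/(2·2) + const.
Setting the derivative to zero: Σxᵢ(yᵢ − βxᵢ)/1 − β/2 = 0, so β = Σxᵢyᵢ / (Σxᵢ² + σ²/τ²).
Σxᵢyᵢ = 1·0 + 4·1 + 2·4 + 2·3 + 2·2 = 22; Σxᵢ² = 29; σ²/τ² = 0.5.
β̂_MAP = 22 / (29 + 0.5) = 22/29.5 ≈ 0.746.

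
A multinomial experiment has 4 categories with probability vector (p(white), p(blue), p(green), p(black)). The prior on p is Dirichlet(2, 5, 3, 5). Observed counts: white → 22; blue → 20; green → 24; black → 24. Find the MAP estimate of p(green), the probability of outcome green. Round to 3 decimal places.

The posterior is Dirichlet(αᵢ + nᵢ) = Dirichlet(24, 25, 27, 29).
For a Dirichlet(a₁,…,a_K) with all aᵢ > 1, the mode has j-th component (aⱼ − 1)/(Σaᵢ − K).
Here Σaᵢ = 105 and K = 4, so p(green) = (27 − 1)/(105 − 4) = 26/101 ≈ 0.257.

MAP estimate of p(green) = 0.257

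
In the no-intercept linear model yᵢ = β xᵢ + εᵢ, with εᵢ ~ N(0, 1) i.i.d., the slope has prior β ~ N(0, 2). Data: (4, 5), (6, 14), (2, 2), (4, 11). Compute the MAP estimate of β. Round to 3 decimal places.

log p(β | y) = −Σ(yᵢ − βxᵢ)²/(2·1) − β²/(2·2) + const.
Setting the derivative to zero: Σxᵢ(yᵢ − βxᵢ)/1 − β/2 = 0, so β = Σxᵢyᵢ / (Σxᵢ² + σ²/τ²).
Σxᵢyᵢ = 4·5 + 6·14 + 2·2 + 4·11 = 152; Σxᵢ² = 72; σ²/τ² = 0.5.
β̂_MAP = 152 / (72 + 0.5) = 152/72.5 ≈ 2.097.

β̂_MAP = 2.097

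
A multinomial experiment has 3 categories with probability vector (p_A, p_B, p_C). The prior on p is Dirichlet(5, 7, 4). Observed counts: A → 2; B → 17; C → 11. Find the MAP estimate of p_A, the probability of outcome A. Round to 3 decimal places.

MAP estimate of p_A = 0.140

The posterior is Dirichlet(αᵢ + nᵢ) = Dirichlet(7, 24, 15).
For a Dirichlet(a₁,…,a_K) with all aᵢ > 1, the mode has j-th component (aⱼ − 1)/(Σaᵢ − K).
Here Σaᵢ = 46 and K = 3, so p_A = (7 − 1)/(46 − 3) = 6/43 ≈ 0.140.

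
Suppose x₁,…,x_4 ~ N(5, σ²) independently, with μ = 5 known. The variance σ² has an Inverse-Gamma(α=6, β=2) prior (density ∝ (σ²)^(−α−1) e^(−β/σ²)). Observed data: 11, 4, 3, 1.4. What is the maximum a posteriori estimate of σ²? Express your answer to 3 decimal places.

σ̂²_MAP = 3.220

Sum of squared deviations about the known mean: SS = (11−5)² + (4−5)² + (3−5)² + (1.4−5)² = 53.96.
The Normal likelihood contributes (σ²)^(−n/2) exp(−SS/(2σ²)), so the posterior is Inverse-Gamma(α + n/2, β + SS/2) = Inverse-Gamma(8, 28.98).
The mode of Inverse-Gamma(a, b) is b/(a+1) = 28.98/9 ≈ 3.220.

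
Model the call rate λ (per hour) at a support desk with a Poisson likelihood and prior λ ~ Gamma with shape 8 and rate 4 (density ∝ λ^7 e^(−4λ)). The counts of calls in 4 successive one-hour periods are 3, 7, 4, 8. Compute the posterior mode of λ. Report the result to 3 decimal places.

λ̂_MAP = 3.625

Σxᵢ = 3+7+4+8 = 22, with n = 4.
Posterior ∝ λ^7e^(−4λ) · λ^22e^(−4λ) = λ^29e^(−8λ), i.e. Gamma(shape=30, rate=8).
The mode of a Gamma(a, b) with a ≥ 1 (shape–rate) is (a−1)/b = 29/8 ≈ 3.625.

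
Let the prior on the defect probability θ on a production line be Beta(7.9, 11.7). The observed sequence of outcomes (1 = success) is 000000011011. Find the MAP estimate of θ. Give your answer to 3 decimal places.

Prior: Beta(7.9, 11.7).
Data: 4 successes in 12 trials (from the sequence). The binomial likelihood contributes θ^4(1−θ)^8, so the posterior is Beta(7.9+4, 11.7+8) = Beta(11.9, 19.7).
For Beta(a, b) with a, b > 1 the mode is (a−1)/(a+b−2) = 10.9/29.6 ≈ 0.368.

θ̂_MAP = 0.368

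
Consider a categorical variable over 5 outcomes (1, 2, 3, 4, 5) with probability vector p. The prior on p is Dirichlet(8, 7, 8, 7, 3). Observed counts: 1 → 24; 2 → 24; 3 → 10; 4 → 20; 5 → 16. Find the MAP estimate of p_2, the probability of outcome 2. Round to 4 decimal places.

The posterior is Dirichlet(αᵢ + nᵢ) = Dirichlet(32, 31, 18, 27, 19).
For a Dirichlet(a₁,…,a_K) with all aᵢ > 1, the mode has j-th component (aⱼ − 1)/(Σaᵢ − K).
Here Σaᵢ = 127 and K = 5, so p_2 = (31 − 1)/(127 − 5) = 30/122 ≈ 0.2459.

MAP estimate: 0.2459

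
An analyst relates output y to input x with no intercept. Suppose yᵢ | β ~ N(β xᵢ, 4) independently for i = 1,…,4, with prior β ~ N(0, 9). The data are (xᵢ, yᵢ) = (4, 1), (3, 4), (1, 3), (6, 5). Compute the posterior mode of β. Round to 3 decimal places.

log p(β | y) = −Σ(yᵢ − βxᵢ)²/(2·4) − β²/(2·9) + const.
Setting the derivative to zero: Σxᵢ(yᵢ − βxᵢ)/4 − β/9 = 0, so β = Σxᵢyᵢ / (Σxᵢ² + σ²/τ²).
Σxᵢyᵢ = 4·1 + 3·4 + 1·3 + 6·5 = 49; Σxᵢ² = 62; σ²/τ² = 4/9.
β̂_MAP = 49 / (62 + 4/9) = 49/(562/9) = 441/562 ≈ 0.785.

β̂_MAP = 0.785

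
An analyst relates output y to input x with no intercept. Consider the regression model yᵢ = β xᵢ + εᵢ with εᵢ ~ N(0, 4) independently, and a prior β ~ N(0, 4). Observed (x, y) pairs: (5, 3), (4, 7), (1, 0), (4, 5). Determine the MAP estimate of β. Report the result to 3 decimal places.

log p(β | y) = −Σ(yᵢ − βxᵢ)²/(2·4) − β²/(2·4) + const.
Setting the derivative to zero: Σxᵢ(yᵢ − βxᵢ)/4 − β/4 = 0, so β = Σxᵢyᵢ / (Σxᵢ² + σ²/τ²).
Σxᵢyᵢ = 5·3 + 4·7 + 1·0 + 4·5 = 63; Σxᵢ² = 58; σ²/τ² = 1.
β̂_MAP = 63 / (58 + 1) = 63/59 ≈ 1.068.

β̂_MAP = 1.068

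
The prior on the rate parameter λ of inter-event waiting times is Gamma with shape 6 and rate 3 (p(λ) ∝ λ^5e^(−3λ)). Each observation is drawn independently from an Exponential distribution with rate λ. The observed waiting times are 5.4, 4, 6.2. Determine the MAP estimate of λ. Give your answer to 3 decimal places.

The Exponential(rate=λ) likelihood is ∝ λ^n e^(−λΣtᵢ). Here n = 3 and Σtᵢ = 5.4 + 4 + 6.2 = 15.6.
Posterior ∝ λ^5e^(−3λ) · λ^3e^(−15.6λ) = λ^8e^(−18.6λ), i.e. Gamma(9, 18.6).
Mode = (a−1)/b = 8/18.6 ≈ 0.430.

λ̂_MAP = 0.430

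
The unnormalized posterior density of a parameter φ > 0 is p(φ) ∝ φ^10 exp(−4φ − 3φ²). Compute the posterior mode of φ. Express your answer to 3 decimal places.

ℓ'(φ) = 10/φ − 4 − 6φ. Setting this to zero and multiplying by φ: 6φ² + 4φ − 10 = 0.
φ = (−4 + √(4² + 4·6·10)) / (2·6) = (−4 + √256) / 12 = (−4 + 16)/12 = 1.
ℓ''(φ) = −10/φ² − 6 < 0, confirming a maximum.

φ̂_MAP = 1.000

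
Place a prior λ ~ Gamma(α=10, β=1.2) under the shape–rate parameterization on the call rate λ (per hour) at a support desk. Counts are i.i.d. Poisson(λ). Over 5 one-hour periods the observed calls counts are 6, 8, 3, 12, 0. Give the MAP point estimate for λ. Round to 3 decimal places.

Σxᵢ = 6+8+3+12+0 = 29, with n = 5.
Posterior ∝ λ^9e^(−1.2λ) · λ^29e^(−5λ) = λ^38e^(−6.2λ), i.e. Gamma(shape=39, rate=6.2).
The mode of a Gamma(a, b) with a ≥ 1 (shape–rate) is (a−1)/b = 38/6.2 ≈ 6.129.

λ̂_MAP = 6.129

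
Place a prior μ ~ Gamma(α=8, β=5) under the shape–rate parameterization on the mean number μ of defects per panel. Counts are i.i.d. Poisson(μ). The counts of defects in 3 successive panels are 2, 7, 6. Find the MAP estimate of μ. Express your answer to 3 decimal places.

Σxᵢ = 2+7+6 = 15, with n = 3.
Posterior ∝ μ^7e^(−5μ) · μ^15e^(−3μ) = μ^22e^(−8μ), i.e. Gamma(shape=23, rate=8).
The mode of a Gamma(a, b) with a ≥ 1 (shape–rate) is (a−1)/b = 22/8 ≈ 2.750.

μ̂_MAP = 2.750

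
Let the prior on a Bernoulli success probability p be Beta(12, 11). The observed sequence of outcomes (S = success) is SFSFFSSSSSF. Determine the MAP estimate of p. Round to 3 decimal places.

p̂_MAP = 0.563

Prior: Beta(12, 11).
Data: 7 successes in 11 trials (from the sequence). The binomial likelihood contributes p^7(1−p)^4, so the posterior is Beta(12+7, 11+4) = Beta(19, 15).
For Beta(a, b) with a, b > 1 the mode is (a−1)/(a+b−2) = 18/32 ≈ 0.563.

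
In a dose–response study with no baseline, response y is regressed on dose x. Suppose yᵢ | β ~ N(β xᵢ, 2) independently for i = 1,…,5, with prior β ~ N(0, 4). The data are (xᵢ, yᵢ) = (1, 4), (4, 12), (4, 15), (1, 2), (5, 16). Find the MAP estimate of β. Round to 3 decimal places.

log p(β | y) = −Σ(yᵢ − βxᵢ)²/(2·2) − β²/(2·4) + const.
Setting the derivative to zero: Σxᵢ(yᵢ − βxᵢ)/2 − β/4 = 0, so β = Σxᵢyᵢ / (Σxᵢ² + σ²/τ²).
Σxᵢyᵢ = 1·4 + 4·12 + 4·15 + 1·2 + 5·16 = 194; Σxᵢ² = 59; σ²/τ² = 0.5.
β̂_MAP = 194 / (59 + 0.5) = 194/59.5 ≈ 3.261.

β̂_MAP = 3.261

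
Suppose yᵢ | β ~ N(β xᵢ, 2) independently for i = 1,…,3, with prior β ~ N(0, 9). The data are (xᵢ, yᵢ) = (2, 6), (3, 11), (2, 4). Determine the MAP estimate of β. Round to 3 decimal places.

β̂_MAP = 3.077

log p(β | y) = −Σ(yᵢ − βxᵢ)²/(2·2) − β²/(2·9) + const.
Setting the derivative to zero: Σxᵢ(yᵢ − βxᵢ)/2 − β/9 = 0, so β = Σxᵢyᵢ / (Σxᵢ² + σ²/τ²).
Σxᵢyᵢ = 2·6 + 3·11 + 2·4 = 53; Σxᵢ² = 17; σ²/τ² = 2/9.
β̂_MAP = 53 / (17 + 2/9) = 53/(155/9) = 477/155 ≈ 3.077.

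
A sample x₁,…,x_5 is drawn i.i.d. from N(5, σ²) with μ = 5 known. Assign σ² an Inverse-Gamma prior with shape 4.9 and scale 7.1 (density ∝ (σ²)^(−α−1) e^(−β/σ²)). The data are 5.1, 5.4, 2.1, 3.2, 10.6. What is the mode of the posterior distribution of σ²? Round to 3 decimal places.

σ̂²_MAP = 3.415

Sum of squared deviations about the known mean: SS = (5.1−5)² + (5.4−5)² + (2.1−5)² + (3.2−5)² + (10.6−5)² = 43.18.
The Normal likelihood contributes (σ²)^(−n/2) exp(−SS/(2σ²)), so the posterior is Inverse-Gamma(α + n/2, β + SS/2) = Inverse-Gamma(7.4, 28.69).
The mode of Inverse-Gamma(a, b) is b/(a+1) = 28.69/8.4 ≈ 3.415.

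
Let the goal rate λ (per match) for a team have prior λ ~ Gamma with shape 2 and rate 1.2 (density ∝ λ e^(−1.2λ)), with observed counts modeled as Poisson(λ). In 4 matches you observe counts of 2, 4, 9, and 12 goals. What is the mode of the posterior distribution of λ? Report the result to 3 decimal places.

Σxᵢ = 2+4+9+12 = 27, with n = 4.
Posterior ∝ λe^(−1.2λ) · λ^27e^(−4λ) = λ^28e^(−5.2λ), i.e. Gamma(shape=29, rate=5.2).
The mode of a Gamma(a, b) with a ≥ 1 (shape–rate) is (a−1)/b = 28/5.2 ≈ 5.385.

λ̂_MAP = 5.385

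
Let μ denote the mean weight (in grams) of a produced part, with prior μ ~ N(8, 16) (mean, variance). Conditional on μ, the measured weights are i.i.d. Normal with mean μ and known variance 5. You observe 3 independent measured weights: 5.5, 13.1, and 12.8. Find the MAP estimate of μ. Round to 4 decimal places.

μ̂_MAP = 10.2340

n = 3; x̄ = (5.5 + 13.1 + 12.8)/3 = 31.4/3 = 157/15 ≈ 10.4667.
For a Normal prior and Normal likelihood with known variance, the posterior is Normal; its mode equals its mean, the precision-weighted average.
Prior precision 1/σ₀² = 1/16 = 0.0625; data precision n/σ² = 3/5 = 0.6.
μ̂ = (0.0625·8 + 0.6·(157/15)) / (0.0625 + 0.6) = 6.78/0.6625 = 2712/265 ≈ 10.2340.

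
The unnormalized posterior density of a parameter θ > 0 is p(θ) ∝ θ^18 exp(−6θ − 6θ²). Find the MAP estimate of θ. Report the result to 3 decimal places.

ℓ'(θ) = 18/θ − 6 − 12θ. Setting this to zero and multiplying by θ: 12θ² + 6θ − 18 = 0.
θ = (−6 + √(6² + 4·12·18)) / (2·12) = (−6 + √900) / 24 = (−6 + 30)/24 = 1.
ℓ''(θ) = −18/θ² − 12 < 0, confirming a maximum.

θ̂_MAP = 1.000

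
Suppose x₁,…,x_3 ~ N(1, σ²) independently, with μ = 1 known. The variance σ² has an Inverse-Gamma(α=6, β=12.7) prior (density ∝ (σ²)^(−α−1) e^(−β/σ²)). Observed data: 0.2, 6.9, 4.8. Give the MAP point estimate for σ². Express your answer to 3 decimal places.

Sum of squared deviations about the known mean: SS = (0.2−1)² + (6.9−1)² + (4.8−1)² = 49.89.
The Normal likelihood contributes (σ²)^(−n/2) exp(−SS/(2σ²)), so the posterior is Inverse-Gamma(α + n/2, β + SS/2) = Inverse-Gamma(7.5, 37.645).
The mode of Inverse-Gamma(a, b) is b/(a+1) = 37.645/8.5 ≈ 4.429.

σ̂²_MAP = 4.429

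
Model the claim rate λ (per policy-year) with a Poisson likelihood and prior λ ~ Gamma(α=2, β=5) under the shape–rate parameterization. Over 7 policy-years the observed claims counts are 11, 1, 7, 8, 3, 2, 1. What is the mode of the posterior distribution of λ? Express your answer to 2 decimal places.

λ̂_MAP = 2.83

Σxᵢ = 11+1+7+8+3+2+1 = 33, with n = 7.
Posterior ∝ λe^(−5λ) · λ^33e^(−7λ) = λ^34e^(−12λ), i.e. Gamma(shape=35, rate=12).
The mode of a Gamma(a, b) with a ≥ 1 (shape–rate) is (a−1)/b = 34/12 ≈ 2.83.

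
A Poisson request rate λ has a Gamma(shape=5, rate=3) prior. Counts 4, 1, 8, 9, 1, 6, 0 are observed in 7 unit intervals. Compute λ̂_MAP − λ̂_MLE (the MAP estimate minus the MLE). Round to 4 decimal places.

Σxᵢ = 29. Posterior is Gamma(34, 10); MAP = (34−1)/10 = 33/10 ≈ 3.30000.
MLE = x̄ = 29/7 ≈ 4.14286.
Difference = 33/10 − 29/7 = -59/70 ≈ -0.8429.

MAP − MLE = -0.8429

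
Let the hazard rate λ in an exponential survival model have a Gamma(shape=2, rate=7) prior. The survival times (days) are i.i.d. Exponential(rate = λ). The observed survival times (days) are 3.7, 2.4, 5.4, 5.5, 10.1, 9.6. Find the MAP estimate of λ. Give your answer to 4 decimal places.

λ̂_MAP = 0.1602

The Exponential(rate=λ) likelihood is ∝ λ^n e^(−λΣtᵢ). Here n = 6 and Σtᵢ = 3.7 + 2.4 + 5.4 + 5.5 + 10.1 + 9.6 = 36.7.
Posterior ∝ λe^(−7λ) · λ^6e^(−36.7λ) = λ^7e^(−43.7λ), i.e. Gamma(8, 43.7).
Mode = (a−1)/b = 7/43.7 ≈ 0.1602.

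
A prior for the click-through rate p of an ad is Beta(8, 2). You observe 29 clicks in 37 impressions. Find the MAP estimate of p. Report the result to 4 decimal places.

p̂_MAP = 0.8000

Prior: Beta(8, 2).
Data: 29 successes in 37 trials. The binomial likelihood contributes p^29(1−p)^8, so the posterior is Beta(8+29, 2+8) = Beta(37, 10).
For Beta(a, b) with a, b > 1 the mode is (a−1)/(a+b−2) = 36/45 ≈ 0.8000.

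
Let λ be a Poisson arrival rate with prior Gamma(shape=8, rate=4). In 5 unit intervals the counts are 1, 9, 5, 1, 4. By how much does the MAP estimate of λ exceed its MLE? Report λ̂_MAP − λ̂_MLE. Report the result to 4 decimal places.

Σxᵢ = 20. Posterior is Gamma(28, 9); MAP = (28−1)/9 = 27/9 ≈ 3.00000.
MLE = x̄ = 20/5 ≈ 4.00000.
Difference = 27/9 − 20/5 = -1 ≈ -1.0000.

MAP − MLE = -1.0000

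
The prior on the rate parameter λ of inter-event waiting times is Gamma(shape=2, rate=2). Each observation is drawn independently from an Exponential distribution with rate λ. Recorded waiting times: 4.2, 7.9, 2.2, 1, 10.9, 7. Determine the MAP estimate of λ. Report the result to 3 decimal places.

λ̂_MAP = 0.199

The Exponential(rate=λ) likelihood is ∝ λ^n e^(−λΣtᵢ). Here n = 6 and Σtᵢ = 4.2 + 7.9 + 2.2 + 1 + 10.9 + 7 = 33.2.
Posterior ∝ λe^(−2λ) · λ^6e^(−33.2λ) = λ^7e^(−35.2λ), i.e. Gamma(8, 35.2).
Mode = (a−1)/b = 7/35.2 ≈ 0.199.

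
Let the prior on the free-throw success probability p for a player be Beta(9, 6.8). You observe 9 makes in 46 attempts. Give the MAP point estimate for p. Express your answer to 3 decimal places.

p̂_MAP = 0.284

Prior: Beta(9, 6.8).
Data: 9 successes in 46 trials. The binomial likelihood contributes p^9(1−p)^37, so the posterior is Beta(9+9, 6.8+37) = Beta(18, 43.8).
For Beta(a, b) with a, b > 1 the mode is (a−1)/(a+b−2) = 17/59.8 ≈ 0.284.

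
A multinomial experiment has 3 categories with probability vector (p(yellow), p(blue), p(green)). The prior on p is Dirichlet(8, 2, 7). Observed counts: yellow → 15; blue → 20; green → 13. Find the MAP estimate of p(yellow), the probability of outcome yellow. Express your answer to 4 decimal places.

MAP estimate of p(yellow) = 0.3548

The posterior is Dirichlet(αᵢ + nᵢ) = Dirichlet(23, 22, 20).
For a Dirichlet(a₁,…,a_K) with all aᵢ > 1, the mode has j-th component (aⱼ − 1)/(Σaᵢ − K).
Here Σaᵢ = 65 and K = 3, so p(yellow) = (23 − 1)/(65 − 3) = 22/62 ≈ 0.3548.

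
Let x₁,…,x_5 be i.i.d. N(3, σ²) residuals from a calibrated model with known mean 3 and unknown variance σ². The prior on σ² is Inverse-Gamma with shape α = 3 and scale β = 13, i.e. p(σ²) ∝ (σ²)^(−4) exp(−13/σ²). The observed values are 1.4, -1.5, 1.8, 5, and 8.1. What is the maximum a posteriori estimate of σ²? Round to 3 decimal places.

Sum of squared deviations about the known mean: SS = (1.4−3)² + (-1.5−3)² + (1.8−3)² + (5−3)² + (8.1−3)² = 54.26.
The Normal likelihood contributes (σ²)^(−n/2) exp(−SS/(2σ²)), so the posterior is Inverse-Gamma(α + n/2, β + SS/2) = Inverse-Gamma(5.5, 40.13).
The mode of Inverse-Gamma(a, b) is b/(a+1) = 40.13/6.5 ≈ 6.174.

σ̂²_MAP = 6.174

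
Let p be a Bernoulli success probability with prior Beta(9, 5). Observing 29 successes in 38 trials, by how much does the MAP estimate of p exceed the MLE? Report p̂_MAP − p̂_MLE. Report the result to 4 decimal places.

MAP − MLE = -0.0232

Posterior is Beta(38, 14); MAP = (38−1)/(52−2) = 37/50 ≈ 0.74000.
MLE ignores the prior: p̂_MLE = k/n = 29/38 ≈ 0.76316.
Difference = 37/50 − 29/38 = -11/475 ≈ -0.0232.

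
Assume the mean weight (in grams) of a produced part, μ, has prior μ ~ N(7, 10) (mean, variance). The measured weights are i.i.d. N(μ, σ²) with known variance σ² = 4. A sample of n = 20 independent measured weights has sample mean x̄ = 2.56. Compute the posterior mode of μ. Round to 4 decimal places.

μ̂_MAP = 2.6471

n = 20, x̄ = 2.56.
For a Normal prior and Normal likelihood with known variance, the posterior is Normal; its mode equals its mean, the precision-weighted average.
Prior precision 1/σ₀² = 1/10 = 0.1; data precision n/σ² = 20/4 = 5.
μ̂ = (0.1·7 + 5·2.56) / (0.1 + 5) = 13.5/5.1 = 45/17 ≈ 2.6471.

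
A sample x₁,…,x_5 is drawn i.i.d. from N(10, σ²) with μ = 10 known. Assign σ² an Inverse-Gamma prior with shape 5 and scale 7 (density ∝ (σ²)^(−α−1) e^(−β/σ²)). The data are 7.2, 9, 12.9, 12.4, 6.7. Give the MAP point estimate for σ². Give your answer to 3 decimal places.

Sum of squared deviations about the known mean: SS = (7.2−10)² + (9−10)² + (12.9−10)² + (12.4−10)² + (6.7−10)² = 33.9.
The Normal likelihood contributes (σ²)^(−n/2) exp(−SS/(2σ²)), so the posterior is Inverse-Gamma(α + n/2, β + SS/2) = Inverse-Gamma(7.5, 23.95).
The mode of Inverse-Gamma(a, b) is b/(a+1) = 23.95/8.5 ≈ 2.818.

σ̂²_MAP = 2.818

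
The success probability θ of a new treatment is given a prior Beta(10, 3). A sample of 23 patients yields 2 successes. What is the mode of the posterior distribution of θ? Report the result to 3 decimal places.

Prior: Beta(10, 3).
Data: 2 successes in 23 trials. The binomial likelihood contributes θ^2(1−θ)^21, so the posterior is Beta(10+2, 3+21) = Beta(12, 24).
For Beta(a, b) with a, b > 1 the mode is (a−1)/(a+b−2) = 11/34 ≈ 0.324.

θ̂_MAP = 0.324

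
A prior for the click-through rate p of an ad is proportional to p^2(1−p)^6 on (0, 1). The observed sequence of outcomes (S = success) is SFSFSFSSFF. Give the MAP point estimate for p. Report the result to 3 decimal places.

The prior density ∝ p^2(1−p)^6 is the kernel of Beta(3, 7).
Data: 5 successes in 10 trials (from the sequence). The binomial likelihood contributes p^5(1−p)^5, so the posterior is Beta(3+5, 7+5) = Beta(8, 12).
For Beta(a, b) with a, b > 1 the mode is (a−1)/(a+b−2) = 7/18 ≈ 0.389.

p̂_MAP = 0.389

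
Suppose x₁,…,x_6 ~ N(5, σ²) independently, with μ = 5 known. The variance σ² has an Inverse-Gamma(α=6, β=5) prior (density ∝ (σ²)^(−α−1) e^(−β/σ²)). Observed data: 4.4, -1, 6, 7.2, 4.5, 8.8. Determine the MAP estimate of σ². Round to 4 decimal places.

Sum of squared deviations about the known mean: SS = (4.4−5)² + (-1−5)² + (6−5)² + (7.2−5)² + (4.5−5)² + (8.8−5)² = 56.89.
The Normal likelihood contributes (σ²)^(−n/2) exp(−SS/(2σ²)), so the posterior is Inverse-Gamma(α + n/2, β + SS/2) = Inverse-Gamma(9, 33.445).
The mode of Inverse-Gamma(a, b) is b/(a+1) = 33.445/10 ≈ 3.3445.

σ̂²_MAP = 3.3445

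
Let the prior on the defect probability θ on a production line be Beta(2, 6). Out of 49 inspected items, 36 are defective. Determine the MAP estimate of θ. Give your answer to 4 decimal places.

θ̂_MAP = 0.6727

Prior: Beta(2, 6).
Data: 36 successes in 49 trials. The binomial likelihood contributes θ^36(1−θ)^13, so the posterior is Beta(2+36, 6+13) = Beta(38, 19).
For Beta(a, b) with a, b > 1 the mode is (a−1)/(a+b−2) = 37/55 ≈ 0.6727.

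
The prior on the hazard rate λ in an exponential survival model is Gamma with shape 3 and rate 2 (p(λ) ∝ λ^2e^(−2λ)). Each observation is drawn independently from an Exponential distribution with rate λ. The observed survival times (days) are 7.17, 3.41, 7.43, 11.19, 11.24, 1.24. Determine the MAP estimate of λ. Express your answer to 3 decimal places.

λ̂_MAP = 0.183

The Exponential(rate=λ) likelihood is ∝ λ^n e^(−λΣtᵢ). Here n = 6 and Σtᵢ = 7.17 + 3.41 + 7.43 + 11.19 + 11.24 + 1.24 = 41.68.
Posterior ∝ λ^2e^(−2λ) · λ^6e^(−41.68λ) = λ^8e^(−43.68λ), i.e. Gamma(9, 43.68).
Mode = (a−1)/b = 8/43.68 ≈ 0.183.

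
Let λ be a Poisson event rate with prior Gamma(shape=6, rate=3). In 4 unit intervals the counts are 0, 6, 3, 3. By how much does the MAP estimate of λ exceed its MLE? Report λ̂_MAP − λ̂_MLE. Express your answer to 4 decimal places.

MAP − MLE = -0.5714

Σxᵢ = 12. Posterior is Gamma(18, 7); MAP = (18−1)/7 = 17/7 ≈ 2.42857.
MLE = x̄ = 12/4 ≈ 3.00000.
Difference = 17/7 − 12/4 = -4/7 ≈ -0.5714.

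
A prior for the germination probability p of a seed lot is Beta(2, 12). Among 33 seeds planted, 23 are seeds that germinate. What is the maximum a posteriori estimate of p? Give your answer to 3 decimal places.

Prior: Beta(2, 12).
Data: 23 successes in 33 trials. The binomial likelihood contributes p^23(1−p)^10, so the posterior is Beta(2+23, 12+10) = Beta(25, 22).
For Beta(a, b) with a, b > 1 the mode is (a−1)/(a+b−2) = 24/45 ≈ 0.533.

p̂_MAP = 0.533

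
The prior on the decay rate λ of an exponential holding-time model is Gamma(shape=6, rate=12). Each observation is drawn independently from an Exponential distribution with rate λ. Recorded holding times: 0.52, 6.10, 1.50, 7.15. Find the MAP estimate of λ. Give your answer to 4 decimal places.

λ̂_MAP = 0.3300

The Exponential(rate=λ) likelihood is ∝ λ^n e^(−λΣtᵢ). Here n = 4 and Σtᵢ = 0.52 + 6.10 + 1.50 + 7.15 = 15.27.
Posterior ∝ λ^5e^(−12λ) · λ^4e^(−15.27λ) = λ^9e^(−27.27λ), i.e. Gamma(10, 27.27).
Mode = (a−1)/b = 9/27.27 ≈ 0.3300.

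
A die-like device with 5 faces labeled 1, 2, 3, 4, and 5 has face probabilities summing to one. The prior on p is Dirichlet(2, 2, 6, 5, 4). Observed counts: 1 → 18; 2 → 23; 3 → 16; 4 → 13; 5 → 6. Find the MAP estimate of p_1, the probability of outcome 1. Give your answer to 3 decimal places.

The posterior is Dirichlet(αᵢ + nᵢ) = Dirichlet(20, 25, 22, 18, 10).
For a Dirichlet(a₁,…,a_K) with all aᵢ > 1, the mode has j-th component (aⱼ − 1)/(Σaᵢ − K).
Here Σaᵢ = 95 and K = 5, so p_1 = (20 − 1)/(95 − 5) = 19/90 ≈ 0.211.

MAP estimate: 0.211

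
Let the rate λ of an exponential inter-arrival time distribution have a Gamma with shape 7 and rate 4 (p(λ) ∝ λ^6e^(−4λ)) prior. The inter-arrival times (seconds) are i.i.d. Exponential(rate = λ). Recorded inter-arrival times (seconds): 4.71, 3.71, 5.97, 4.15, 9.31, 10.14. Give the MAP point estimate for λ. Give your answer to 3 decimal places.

The Exponential(rate=λ) likelihood is ∝ λ^n e^(−λΣtᵢ). Here n = 6 and Σtᵢ = 4.71 + 3.71 + 5.97 + 4.15 + 9.31 + 10.14 = 37.99.
Posterior ∝ λ^6e^(−4λ) · λ^6e^(−37.99λ) = λ^12e^(−41.99λ), i.e. Gamma(13, 41.99).
Mode = (a−1)/b = 12/41.99 ≈ 0.286.

λ̂_MAP = 0.286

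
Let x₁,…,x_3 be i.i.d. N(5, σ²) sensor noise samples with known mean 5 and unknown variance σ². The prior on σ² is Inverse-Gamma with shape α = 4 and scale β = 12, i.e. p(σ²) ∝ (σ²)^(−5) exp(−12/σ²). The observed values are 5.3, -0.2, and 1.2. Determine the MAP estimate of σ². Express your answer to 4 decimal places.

Sum of squared deviations about the known mean: SS = (5.3−5)² + (-0.2−5)² + (1.2−5)² = 41.57.
The Normal likelihood contributes (σ²)^(−n/2) exp(−SS/(2σ²)), so the posterior is Inverse-Gamma(α + n/2, β + SS/2) = Inverse-Gamma(5.5, 32.785).
The mode of Inverse-Gamma(a, b) is b/(a+1) = 32.785/6.5 ≈ 5.0438.

σ̂²_MAP = 5.0438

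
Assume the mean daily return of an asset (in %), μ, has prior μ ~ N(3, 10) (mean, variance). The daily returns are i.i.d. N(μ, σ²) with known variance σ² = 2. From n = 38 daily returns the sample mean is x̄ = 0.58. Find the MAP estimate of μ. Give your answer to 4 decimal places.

μ̂_MAP = 0.5927

n = 38, x̄ = 0.58.
For a Normal prior and Normal likelihood with known variance, the posterior is Normal; its mode equals its mean, the precision-weighted average.
Prior precision 1/σ₀² = 1/10 = 0.1; data precision n/σ² = 38/2 = 19.
μ̂ = (0.1·3 + 19·0.58) / (0.1 + 19) = 11.32/19.1 = 566/955 ≈ 0.5927.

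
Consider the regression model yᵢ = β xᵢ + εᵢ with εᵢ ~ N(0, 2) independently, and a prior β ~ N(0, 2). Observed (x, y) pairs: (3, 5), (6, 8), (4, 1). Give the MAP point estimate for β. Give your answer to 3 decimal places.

β̂_MAP = 1.081

log p(β | y) = −Σ(yᵢ − βxᵢ)²/(2·2) − β²/(2·2) + const.
Setting the derivative to zero: Σxᵢ(yᵢ − βxᵢ)/2 − β/2 = 0, so β = Σxᵢyᵢ / (Σxᵢ² + σ²/τ²).
Σxᵢyᵢ = 3·5 + 6·8 + 4·1 = 67; Σxᵢ² = 61; σ²/τ² = 1.
β̂_MAP = 67 / (61 + 1) = 67/62 ≈ 1.081.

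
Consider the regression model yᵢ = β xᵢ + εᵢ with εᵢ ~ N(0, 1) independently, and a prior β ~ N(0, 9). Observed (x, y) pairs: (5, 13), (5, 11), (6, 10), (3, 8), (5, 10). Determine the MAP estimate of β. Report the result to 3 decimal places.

log p(β | y) = −Σ(yᵢ − βxᵢ)²/(2·1) − β²/(2·9) + const.
Setting the derivative to zero: Σxᵢ(yᵢ − βxᵢ)/1 − β/9 = 0, so β = Σxᵢyᵢ / (Σxᵢ² + σ²/τ²).
Σxᵢyᵢ = 5·13 + 5·11 + 6·10 + 3·8 + 5·10 = 254; Σxᵢ² = 120; σ²/τ² = 1/9.
β̂_MAP = 254 / (120 + 1/9) = 254/(1081/9) = 2286/1081 ≈ 2.115.

β̂_MAP = 2.115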